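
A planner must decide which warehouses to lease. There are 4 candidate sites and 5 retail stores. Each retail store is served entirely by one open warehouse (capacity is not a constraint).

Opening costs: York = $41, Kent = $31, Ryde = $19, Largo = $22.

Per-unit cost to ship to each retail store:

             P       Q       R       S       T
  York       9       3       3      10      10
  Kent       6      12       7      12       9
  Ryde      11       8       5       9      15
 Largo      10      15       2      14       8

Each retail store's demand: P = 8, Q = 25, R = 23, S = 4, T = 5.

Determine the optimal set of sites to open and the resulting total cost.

For any fixed open set, each retail store goes to its cheapest open site; total = fixed + service.
{York, Largo}: P→York 9·8=72, Q→York 3·25=75, R→Largo 2·23=46, S→York 10·4=40, T→Largo 8·5=40. Service 273; fixed 63; total 336.
{York, Kent, Largo}: service 249 + fixed 94 = 343
{York}: P→York 9·8=72, Q→York 3·25=75, R→York 3·23=69, S→York 10·4=40, T→York 10·5=50. Service 306; fixed 41; total 347.
{York, Kent, Ryde, Largo}: service 245 + fixed 113 = 358
(All 15 nonempty subsets were checked; York and Largo is lowest.)

Open York and Largo; minimum total cost 336.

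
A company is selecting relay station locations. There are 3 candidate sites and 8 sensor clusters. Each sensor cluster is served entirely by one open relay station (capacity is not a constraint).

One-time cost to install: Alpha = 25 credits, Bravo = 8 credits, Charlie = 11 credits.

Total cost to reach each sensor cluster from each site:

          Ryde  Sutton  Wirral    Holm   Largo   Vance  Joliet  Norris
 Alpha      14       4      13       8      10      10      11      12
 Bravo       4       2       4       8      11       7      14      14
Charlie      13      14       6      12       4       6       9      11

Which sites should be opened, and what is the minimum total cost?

For any fixed open set, each sensor cluster goes to its cheapest open site; total = fixed + service.
{Bravo, Charlie}: Ryde→Bravo 4, Sutton→Bravo 2, Wirral→Bravo 4, Holm→Bravo 8, Largo→Charlie 4, Vance→Charlie 6, Joliet→Charlie 9, Norris→Charlie 11. Service 48; fixed 19; total 67.
{Bravo}: service 64 + fixed 8 = 72
{Charlie}: service 75 + fixed 11 = 86
{Alpha, Bravo, Charlie}: Ryde→Bravo 4, Sutton→Bravo 2, Wirral→Bravo 4, Holm→Alpha 8, Largo→Charlie 4, Vance→Charlie 6, Joliet→Charlie 9, Norris→Charlie 11. Service 48; fixed 44; total 92.
(All 7 nonempty subsets were checked; Bravo and Charlie is lowest.)

Open Bravo and Charlie; minimum total cost 67.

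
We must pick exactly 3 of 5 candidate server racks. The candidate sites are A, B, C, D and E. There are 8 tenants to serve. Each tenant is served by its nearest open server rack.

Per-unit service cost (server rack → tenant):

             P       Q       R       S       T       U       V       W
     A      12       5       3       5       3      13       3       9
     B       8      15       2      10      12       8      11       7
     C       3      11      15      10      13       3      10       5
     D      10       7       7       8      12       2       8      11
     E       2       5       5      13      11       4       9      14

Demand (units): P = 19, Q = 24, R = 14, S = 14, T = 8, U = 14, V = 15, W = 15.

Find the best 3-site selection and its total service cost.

Choose A, C and E; total service cost 456.

With exactly 3 open, each tenant uses its cheapest among the chosen.
{A, C, E}: P→E 2·19=38, Q→A 5·24=120, R→A 3·14=42, S→A 5·14=70, T→A 3·8=24, U→C 3·14=42, V→A 3·15=45, W→C 5·15=75. Service cost 456.
{A, B, C}: service cost 461
{A, C, D}: service cost 461
Among all 10 size-3 choices, {A, C, E} is lowest.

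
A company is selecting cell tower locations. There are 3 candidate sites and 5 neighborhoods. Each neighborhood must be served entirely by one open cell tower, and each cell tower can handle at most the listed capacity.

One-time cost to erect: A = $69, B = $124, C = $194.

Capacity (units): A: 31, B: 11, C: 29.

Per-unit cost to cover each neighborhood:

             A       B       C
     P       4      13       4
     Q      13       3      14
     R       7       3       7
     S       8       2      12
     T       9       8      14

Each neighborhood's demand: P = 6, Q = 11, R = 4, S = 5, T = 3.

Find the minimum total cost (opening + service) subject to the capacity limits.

Open {A}: P→A 4·6=24, Q→A 13·11=143, R→A 7·4=28, S→A 8·5=40, T→A 9·3=27.
Loads: A carries 29/31. Service 262; fixed 69; total 331.
Next best feasible plan costs 345.

Minimum total cost: 331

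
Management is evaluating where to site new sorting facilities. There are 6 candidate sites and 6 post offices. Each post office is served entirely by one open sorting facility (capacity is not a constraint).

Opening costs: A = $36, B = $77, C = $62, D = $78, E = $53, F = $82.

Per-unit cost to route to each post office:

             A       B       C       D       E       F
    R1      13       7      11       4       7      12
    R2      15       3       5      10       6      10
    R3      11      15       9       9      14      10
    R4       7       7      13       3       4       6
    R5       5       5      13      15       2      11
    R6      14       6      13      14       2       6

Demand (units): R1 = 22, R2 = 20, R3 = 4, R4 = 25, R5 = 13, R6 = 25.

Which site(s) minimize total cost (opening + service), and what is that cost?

Open D and E; minimum total cost 526.

For any fixed open set, each post office goes to its cheapest open site; total = fixed + service.
{D, E}: R1→D 4·22=88, R2→E 6·20=120, R3→D 9·4=36, R4→D 3·25=75, R5→E 2·13=26, R6→E 2·25=50. Service 395; fixed 131; total 526.
{B, D, E}: R1→D 4·22=88, R2→B 3·20=60, R3→D 9·4=36, R4→D 3·25=75, R5→E 2·13=26, R6→E 2·25=50. Service 335; fixed 208; total 543.
{E}: R1→E 7·22=154, R2→E 6·20=120, R3→E 14·4=56, R4→E 4·25=100, R5→E 2·13=26, R6→E 2·25=50. Service 506; fixed 53; total 559.
{A, B, C, D, E, F}: service 335 + fixed 388 = 723
No other subset beats 526.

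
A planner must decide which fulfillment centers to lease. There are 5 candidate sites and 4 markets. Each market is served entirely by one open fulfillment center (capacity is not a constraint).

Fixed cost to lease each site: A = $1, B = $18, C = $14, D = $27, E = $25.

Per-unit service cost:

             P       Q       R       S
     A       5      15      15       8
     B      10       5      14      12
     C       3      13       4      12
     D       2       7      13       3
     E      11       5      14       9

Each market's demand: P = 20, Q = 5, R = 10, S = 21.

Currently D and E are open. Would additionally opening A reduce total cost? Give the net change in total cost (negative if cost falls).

Current service cost with {D, E}: 258.
Adding A: each market re-picks its cheapest; new service cost 258, saving 0.
Extra fixed cost: 1. Net change = 1 − 0 = 1.
(Totals: 310 → 311.)

No — net change +1 (cost rises by 1).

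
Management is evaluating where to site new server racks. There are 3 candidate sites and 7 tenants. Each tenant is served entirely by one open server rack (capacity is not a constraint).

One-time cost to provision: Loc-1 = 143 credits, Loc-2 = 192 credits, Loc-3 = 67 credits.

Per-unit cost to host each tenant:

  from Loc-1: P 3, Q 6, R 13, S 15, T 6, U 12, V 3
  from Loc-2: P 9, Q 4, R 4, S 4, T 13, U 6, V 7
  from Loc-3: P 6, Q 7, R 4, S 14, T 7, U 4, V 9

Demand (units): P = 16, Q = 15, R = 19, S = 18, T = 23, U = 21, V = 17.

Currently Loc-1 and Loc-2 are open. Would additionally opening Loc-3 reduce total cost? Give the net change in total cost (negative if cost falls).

Current service cost with {Loc-1, Loc-2}: 571.
Adding Loc-3: each tenant re-picks its cheapest; new service cost 529, saving 42.
Extra fixed cost: 67. Net change = 67 − 42 = 25.
(Totals: 906 → 931.)

No — net change +25 (cost rises by 25).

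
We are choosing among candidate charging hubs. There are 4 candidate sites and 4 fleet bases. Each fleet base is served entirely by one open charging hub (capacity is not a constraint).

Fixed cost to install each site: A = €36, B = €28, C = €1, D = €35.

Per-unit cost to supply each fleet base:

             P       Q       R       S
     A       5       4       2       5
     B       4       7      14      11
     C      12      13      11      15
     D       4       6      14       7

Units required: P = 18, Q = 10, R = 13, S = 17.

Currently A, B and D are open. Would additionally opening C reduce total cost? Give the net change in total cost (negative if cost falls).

Current service cost with {A, B, D}: 223.
Adding C: each fleet base re-picks its cheapest; new service cost 223, saving 0.
Extra fixed cost: 1. Net change = 1 − 0 = 1.
(Totals: 322 → 323.)

No — net change +1 (cost rises by 1).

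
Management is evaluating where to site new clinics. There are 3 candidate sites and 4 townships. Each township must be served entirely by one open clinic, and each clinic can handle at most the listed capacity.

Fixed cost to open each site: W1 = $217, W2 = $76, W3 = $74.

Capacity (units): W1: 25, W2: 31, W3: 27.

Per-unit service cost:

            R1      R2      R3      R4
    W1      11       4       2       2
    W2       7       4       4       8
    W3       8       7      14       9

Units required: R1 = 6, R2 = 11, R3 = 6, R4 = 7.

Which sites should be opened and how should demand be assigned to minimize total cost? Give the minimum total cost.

Minimum total cost: 242

Open {W2}: R1→W2 7·6=42, R2→W2 4·11=44, R3→W2 4·6=24, R4→W2 8·7=56.
Loads: W2 carries 30/31. Service 166; fixed 76; total 242.
Next best feasible plan costs 316.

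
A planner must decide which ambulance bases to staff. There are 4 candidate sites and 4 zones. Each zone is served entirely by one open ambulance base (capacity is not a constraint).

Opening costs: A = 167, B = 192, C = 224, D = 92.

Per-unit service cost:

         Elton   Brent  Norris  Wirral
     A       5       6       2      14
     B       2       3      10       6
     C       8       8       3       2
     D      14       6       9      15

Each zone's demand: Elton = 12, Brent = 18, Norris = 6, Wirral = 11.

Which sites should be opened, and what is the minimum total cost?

For any fixed open set, each zone goes to its cheapest open site; total = fixed + service.
{B}: Elton→B 2·12=24, Brent→B 3·18=54, Norris→B 10·6=60, Wirral→B 6·11=66. Service 204; fixed 192; total 396.
{B, D}: service 198 + fixed 284 = 482
{A}: service 334 + fixed 167 = 501
{A, B, C, D}: service 112 + fixed 675 = 787
No other subset beats 396.

Open B only; minimum total cost 396.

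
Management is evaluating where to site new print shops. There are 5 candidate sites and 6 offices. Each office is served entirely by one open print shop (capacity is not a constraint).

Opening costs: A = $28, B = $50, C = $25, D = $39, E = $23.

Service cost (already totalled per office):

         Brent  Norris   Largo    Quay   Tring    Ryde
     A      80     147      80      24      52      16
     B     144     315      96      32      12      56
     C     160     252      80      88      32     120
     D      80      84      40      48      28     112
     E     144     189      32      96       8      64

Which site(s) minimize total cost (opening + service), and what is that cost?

Open A, D and E; minimum total cost 334.

For any fixed open set, each office goes to its cheapest open site; total = fixed + service.
{A, D, E}: Brent→A 80, Norris→D 84, Largo→E 32, Quay→A 24, Tring→E 8, Ryde→A 16. Service 244; fixed 90; total 334.
{A, D}: Brent→A 80, Norris→D 84, Largo→D 40, Quay→A 24, Tring→D 28, Ryde→A 16. Service 272; fixed 67; total 339.
{A, E}: Brent→A 80, Norris→A 147, Largo→E 32, Quay→A 24, Tring→E 8, Ryde→A 16. Service 307; fixed 51; total 358.
{A, B, C, D, E}: Brent→A 80, Norris→D 84, Largo→E 32, Quay→A 24, Tring→E 8, Ryde→A 16. Service 244; fixed 165; total 409.
No other subset beats 334.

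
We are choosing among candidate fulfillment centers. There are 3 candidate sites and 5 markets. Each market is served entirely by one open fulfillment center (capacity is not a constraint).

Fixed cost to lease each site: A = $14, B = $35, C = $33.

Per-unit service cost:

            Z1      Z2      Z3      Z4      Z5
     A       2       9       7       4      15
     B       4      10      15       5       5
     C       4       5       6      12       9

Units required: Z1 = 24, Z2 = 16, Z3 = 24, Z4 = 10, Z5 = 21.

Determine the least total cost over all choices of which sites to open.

Minimum total cost: 499

For any fixed open set, each market goes to its cheapest open site; total = fixed + service.
{A, B, C}: Z1→A 2·24=48, Z2→C 5·16=80, Z3→C 6·24=144, Z4→A 4·10=40, Z5→B 5·21=105. Service 417; fixed 82; total 499.
{B, C}: service 475 + fixed 68 = 543
{A, C}: Z1→A 2·24=48, Z2→C 5·16=80, Z3→C 6·24=144, Z4→A 4·10=40, Z5→C 9·21=189. Service 501; fixed 47; total 548.
{A}: service 715 + fixed 14 = 729
No other subset beats 499.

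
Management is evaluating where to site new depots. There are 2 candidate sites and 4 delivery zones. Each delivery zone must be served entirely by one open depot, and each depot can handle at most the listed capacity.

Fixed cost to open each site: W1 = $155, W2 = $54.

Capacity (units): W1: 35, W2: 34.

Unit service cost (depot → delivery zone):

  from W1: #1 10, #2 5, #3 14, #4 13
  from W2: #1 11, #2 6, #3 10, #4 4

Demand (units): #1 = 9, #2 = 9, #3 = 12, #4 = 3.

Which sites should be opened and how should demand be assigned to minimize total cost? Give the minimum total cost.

Minimum total cost: 339

Open {W2}: #1→W2 11·9=99, #2→W2 6·9=54, #3→W2 10·12=120, #4→W2 4·3=12.
Loads: W2 carries 33/34. Service 285; fixed 54; total 339.
Next best feasible plan costs 476.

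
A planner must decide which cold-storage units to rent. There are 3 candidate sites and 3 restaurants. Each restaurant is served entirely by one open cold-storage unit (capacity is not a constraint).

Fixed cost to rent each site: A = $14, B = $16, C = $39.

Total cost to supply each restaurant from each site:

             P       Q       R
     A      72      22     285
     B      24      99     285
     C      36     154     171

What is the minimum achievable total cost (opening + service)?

Minimum total cost: 282

For any fixed open set, each restaurant goes to its cheapest open site; total = fixed + service.
{A, C}: P→C 36, Q→A 22, R→C 171. Service 229; fixed 53; total 282.
{A, B, C}: service 217 + fixed 69 = 286
{B, C}: service 294 + fixed 55 = 349
{A}: P→A 72, Q→A 22, R→A 285. Service 379; fixed 14; total 393.
No other subset beats 282.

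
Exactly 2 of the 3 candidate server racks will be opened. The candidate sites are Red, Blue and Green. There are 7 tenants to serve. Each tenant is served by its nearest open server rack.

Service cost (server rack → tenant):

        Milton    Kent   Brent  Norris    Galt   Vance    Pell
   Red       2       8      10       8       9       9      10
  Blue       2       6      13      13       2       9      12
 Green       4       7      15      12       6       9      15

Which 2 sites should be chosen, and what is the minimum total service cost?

Choose Red and Blue; total service cost 47.

With exactly 2 open, each tenant uses its cheapest among the chosen.
{Red, Blue}: Milton→Red 2, Kent→Blue 6, Brent→Red 10, Norris→Red 8, Galt→Blue 2, Vance→Red 9, Pell→Red 10. Service cost 47.
{Red, Green}: service cost 52
{Blue, Green}: service cost 56
Among all 3 size-2 choices, {Red, Blue} is lowest.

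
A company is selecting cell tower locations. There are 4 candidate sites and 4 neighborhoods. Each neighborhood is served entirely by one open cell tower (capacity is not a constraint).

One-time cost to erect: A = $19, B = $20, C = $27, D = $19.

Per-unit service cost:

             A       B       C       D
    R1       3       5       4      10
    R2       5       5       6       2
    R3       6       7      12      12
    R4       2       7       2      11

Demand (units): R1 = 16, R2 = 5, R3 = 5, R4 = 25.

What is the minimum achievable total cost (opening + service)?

For any fixed open set, each neighborhood goes to its cheapest open site; total = fixed + service.
{A}: R1→A 3·16=48, R2→A 5·5=25, R3→A 6·5=30, R4→A 2·25=50. Service 153; fixed 19; total 172.
{A, D}: R1→A 3·16=48, R2→D 2·5=10, R3→A 6·5=30, R4→A 2·25=50. Service 138; fixed 38; total 176.
{A, B}: R1→A 3·16=48, R2→A 5·5=25, R3→A 6·5=30, R4→A 2·25=50. Service 153; fixed 39; total 192.
{A, B, C, D}: service 138 + fixed 85 = 223
No other subset beats 172.

Minimum total cost: 172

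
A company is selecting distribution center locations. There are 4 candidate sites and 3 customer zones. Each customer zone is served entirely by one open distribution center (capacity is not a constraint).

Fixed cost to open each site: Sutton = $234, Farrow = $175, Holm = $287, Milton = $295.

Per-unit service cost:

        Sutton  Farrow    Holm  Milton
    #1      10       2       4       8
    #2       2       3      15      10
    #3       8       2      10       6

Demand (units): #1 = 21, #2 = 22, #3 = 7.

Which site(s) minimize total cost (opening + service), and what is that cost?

Open Farrow only; minimum total cost 297.

For any fixed open set, each customer zone goes to its cheapest open site; total = fixed + service.
{Farrow}: #1→Farrow 2·21=42, #2→Farrow 3·22=66, #3→Farrow 2·7=14. Service 122; fixed 175; total 297.
{Sutton, Farrow}: #1→Farrow 2·21=42, #2→Sutton 2·22=44, #3→Farrow 2·7=14. Service 100; fixed 409; total 509.
{Sutton}: service 310 + fixed 234 = 544
{Sutton, Farrow, Holm, Milton}: service 100 + fixed 991 = 1091
No other subset beats 297.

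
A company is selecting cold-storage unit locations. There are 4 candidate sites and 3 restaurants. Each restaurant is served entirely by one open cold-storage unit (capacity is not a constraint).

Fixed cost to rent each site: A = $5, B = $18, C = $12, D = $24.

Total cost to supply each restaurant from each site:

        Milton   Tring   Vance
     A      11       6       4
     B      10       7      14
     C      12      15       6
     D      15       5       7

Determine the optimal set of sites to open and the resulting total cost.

Open A only; minimum total cost 26.

For any fixed open set, each restaurant goes to its cheapest open site; total = fixed + service.
{A}: Milton→A 11, Tring→A 6, Vance→A 4. Service 21; fixed 5; total 26.
{A, C}: service 21 + fixed 17 = 38
{A, B}: service 20 + fixed 23 = 43
{A, B, C, D}: Milton→B 10, Tring→D 5, Vance→A 4. Service 19; fixed 59; total 78.
No other subset beats 26.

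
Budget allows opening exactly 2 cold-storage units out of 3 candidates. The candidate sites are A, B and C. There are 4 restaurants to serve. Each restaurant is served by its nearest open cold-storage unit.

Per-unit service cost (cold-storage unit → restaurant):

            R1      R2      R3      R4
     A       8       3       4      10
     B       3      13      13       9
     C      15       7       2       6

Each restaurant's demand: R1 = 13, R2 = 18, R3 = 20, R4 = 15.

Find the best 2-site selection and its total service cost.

Choose A and C; total service cost 288.

With exactly 2 open, each restaurant uses its cheapest among the chosen.
{A, C}: R1→A 8·13=104, R2→A 3·18=54, R3→C 2·20=40, R4→C 6·15=90. Service cost 288.
{B, C}: service cost 295
{A, B}: service cost 308
Among all 3 size-2 choices, {A, C} is lowest.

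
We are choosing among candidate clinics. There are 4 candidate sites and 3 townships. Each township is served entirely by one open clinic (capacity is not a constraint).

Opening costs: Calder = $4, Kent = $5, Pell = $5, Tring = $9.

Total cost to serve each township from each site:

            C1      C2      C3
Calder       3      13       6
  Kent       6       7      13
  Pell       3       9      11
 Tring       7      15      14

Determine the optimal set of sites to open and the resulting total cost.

Open Calder and Kent; minimum total cost 25.

For any fixed open set, each township goes to its cheapest open site; total = fixed + service.
{Calder, Kent}: C1→Calder 3, C2→Kent 7, C3→Calder 6. Service 16; fixed 9; total 25.
{Calder}: service 22 + fixed 4 = 26
{Calder, Pell}: service 18 + fixed 9 = 27
{Calder, Kent, Pell, Tring}: C1→Calder 3, C2→Kent 7, C3→Calder 6. Service 16; fixed 23; total 39.
No other subset beats 25.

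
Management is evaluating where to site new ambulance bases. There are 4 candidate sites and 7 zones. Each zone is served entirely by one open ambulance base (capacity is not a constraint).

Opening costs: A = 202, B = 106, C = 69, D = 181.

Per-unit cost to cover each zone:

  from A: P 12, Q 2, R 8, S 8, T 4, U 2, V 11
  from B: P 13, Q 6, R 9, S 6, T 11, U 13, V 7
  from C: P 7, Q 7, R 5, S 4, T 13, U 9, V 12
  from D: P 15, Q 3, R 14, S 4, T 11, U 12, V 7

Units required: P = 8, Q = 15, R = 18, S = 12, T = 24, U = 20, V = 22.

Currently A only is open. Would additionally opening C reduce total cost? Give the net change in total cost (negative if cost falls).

Current service cost with {A}: 744.
Adding C: each zone re-picks its cheapest; new service cost 602, saving 142.
Extra fixed cost: 69. Net change = 69 − 142 = -73.
(Totals: 946 → 873.)

Yes — net change −73 (cost falls by 73).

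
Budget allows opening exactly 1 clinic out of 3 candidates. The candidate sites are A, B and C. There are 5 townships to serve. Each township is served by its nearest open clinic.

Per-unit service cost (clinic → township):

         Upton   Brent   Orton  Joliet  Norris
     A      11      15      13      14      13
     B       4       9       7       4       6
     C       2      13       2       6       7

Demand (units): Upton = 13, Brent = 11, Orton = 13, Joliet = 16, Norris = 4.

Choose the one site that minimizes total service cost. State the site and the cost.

With exactly 1 open, each township uses its cheapest among the chosen.
{C}: Upton→C 2·13=26, Brent→C 13·11=143, Orton→C 2·13=26, Joliet→C 6·16=96, Norris→C 7·4=28. Service cost 319.
{B}: service cost 330
{A}: service cost 753
Among all 3 size-1 choices, {C} is lowest.

Choose C only; total service cost 319.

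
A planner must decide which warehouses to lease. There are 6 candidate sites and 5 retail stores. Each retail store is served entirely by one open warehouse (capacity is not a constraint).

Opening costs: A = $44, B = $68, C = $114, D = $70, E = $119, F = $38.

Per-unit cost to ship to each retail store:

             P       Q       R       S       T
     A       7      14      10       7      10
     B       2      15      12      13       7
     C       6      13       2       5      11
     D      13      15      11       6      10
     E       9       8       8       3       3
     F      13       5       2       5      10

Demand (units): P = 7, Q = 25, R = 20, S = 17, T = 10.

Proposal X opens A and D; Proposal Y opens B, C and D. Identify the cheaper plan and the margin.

Proposal X: {A, D}: P→A 7·7=49, Q→A 14·25=350, R→A 10·20=200, S→D 6·17=102, T→A 10·10=100. Service 801; fixed 114; total 915.
Proposal Y: {B, C, D}: P→B 2·7=14, Q→C 13·25=325, R→C 2·20=40, S→C 5·17=85, T→B 7·10=70. Service 534; fixed 252; total 786.
Difference: |915 − 786| = 129.

Proposal Y is cheaper by 129.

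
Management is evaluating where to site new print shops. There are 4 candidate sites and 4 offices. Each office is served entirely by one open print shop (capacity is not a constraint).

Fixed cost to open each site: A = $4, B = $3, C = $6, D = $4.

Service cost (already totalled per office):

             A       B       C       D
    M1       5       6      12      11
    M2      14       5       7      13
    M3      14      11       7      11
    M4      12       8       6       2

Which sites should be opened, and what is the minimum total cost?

Open B and D; minimum total cost 31.

For any fixed open set, each office goes to its cheapest open site; total = fixed + service.
{B, D}: M1→B 6, M2→B 5, M3→B 11, M4→D 2. Service 24; fixed 7; total 31.
{B}: service 30 + fixed 3 = 33
{B, C}: service 24 + fixed 9 = 33
{A, B, C, D}: service 19 + fixed 17 = 36
No other subset beats 31.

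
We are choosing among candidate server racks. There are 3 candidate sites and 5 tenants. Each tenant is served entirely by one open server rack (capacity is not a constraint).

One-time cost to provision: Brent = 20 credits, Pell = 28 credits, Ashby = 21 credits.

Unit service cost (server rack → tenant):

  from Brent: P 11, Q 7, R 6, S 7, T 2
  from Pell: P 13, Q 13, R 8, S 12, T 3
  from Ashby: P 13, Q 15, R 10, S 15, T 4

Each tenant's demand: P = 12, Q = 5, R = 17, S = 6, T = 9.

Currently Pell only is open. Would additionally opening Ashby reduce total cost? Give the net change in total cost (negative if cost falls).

Current service cost with {Pell}: 456.
Adding Ashby: each tenant re-picks its cheapest; new service cost 456, saving 0.
Extra fixed cost: 21. Net change = 21 − 0 = 21.
(Totals: 484 → 505.)

No — net change +21 (cost rises by 21).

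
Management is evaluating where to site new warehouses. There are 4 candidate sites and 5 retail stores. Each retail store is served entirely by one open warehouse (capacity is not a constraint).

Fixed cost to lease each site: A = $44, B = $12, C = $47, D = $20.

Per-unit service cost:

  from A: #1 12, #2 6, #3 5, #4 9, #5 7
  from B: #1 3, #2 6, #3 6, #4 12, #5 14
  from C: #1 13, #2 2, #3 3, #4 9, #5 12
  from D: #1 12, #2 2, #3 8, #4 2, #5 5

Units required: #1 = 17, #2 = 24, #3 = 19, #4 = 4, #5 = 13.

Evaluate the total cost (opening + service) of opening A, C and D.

Total cost: 493

Each retail store is assigned to its cheapest site among the open ones.
{A, C, D}: #1→A 12·17=204, #2→C 2·24=48, #3→C 3·19=57, #4→D 2·4=8, #5→D 5·13=65. Service 382; fixed 111; total 493.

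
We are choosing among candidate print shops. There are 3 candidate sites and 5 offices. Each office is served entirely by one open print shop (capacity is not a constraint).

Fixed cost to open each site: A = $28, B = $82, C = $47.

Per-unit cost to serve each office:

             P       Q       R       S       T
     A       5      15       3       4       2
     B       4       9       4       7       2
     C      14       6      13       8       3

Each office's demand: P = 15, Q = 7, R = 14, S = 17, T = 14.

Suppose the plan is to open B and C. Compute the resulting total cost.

Total cost: 434

Each office is assigned to its cheapest site among the open ones.
{B, C}: P→B 4·15=60, Q→C 6·7=42, R→B 4·14=56, S→B 7·17=119, T→B 2·14=28. Service 305; fixed 129; total 434.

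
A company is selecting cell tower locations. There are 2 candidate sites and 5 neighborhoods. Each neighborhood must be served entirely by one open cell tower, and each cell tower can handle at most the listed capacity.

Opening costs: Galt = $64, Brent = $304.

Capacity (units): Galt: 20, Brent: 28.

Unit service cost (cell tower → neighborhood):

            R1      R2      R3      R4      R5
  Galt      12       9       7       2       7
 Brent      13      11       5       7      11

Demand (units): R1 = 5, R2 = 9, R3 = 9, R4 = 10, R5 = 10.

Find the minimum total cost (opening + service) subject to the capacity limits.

Minimum total cost: 667

Open {Galt, Brent}: R1→Brent 13·5=65, R2→Brent 11·9=99, R3→Brent 5·9=45, R4→Galt 2·10=20, R5→Galt 7·10=70.
Loads: Galt carries 20/20, Brent carries 23/28. Service 299; fixed 368; total 667.
Next best feasible plan costs 689.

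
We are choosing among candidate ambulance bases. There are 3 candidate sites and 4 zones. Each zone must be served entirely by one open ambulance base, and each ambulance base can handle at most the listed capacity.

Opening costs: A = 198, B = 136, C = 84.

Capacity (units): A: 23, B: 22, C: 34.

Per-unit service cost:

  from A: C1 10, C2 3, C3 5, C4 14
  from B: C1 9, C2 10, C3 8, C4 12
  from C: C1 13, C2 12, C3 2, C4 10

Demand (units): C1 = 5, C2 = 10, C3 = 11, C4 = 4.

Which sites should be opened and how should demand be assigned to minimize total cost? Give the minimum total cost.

Open {C}: C1→C 13·5=65, C2→C 12·10=120, C3→C 2·11=22, C4→C 10·4=40.
Loads: C carries 30/34. Service 247; fixed 84; total 331.
Next best feasible plan costs 424.

Minimum total cost: 331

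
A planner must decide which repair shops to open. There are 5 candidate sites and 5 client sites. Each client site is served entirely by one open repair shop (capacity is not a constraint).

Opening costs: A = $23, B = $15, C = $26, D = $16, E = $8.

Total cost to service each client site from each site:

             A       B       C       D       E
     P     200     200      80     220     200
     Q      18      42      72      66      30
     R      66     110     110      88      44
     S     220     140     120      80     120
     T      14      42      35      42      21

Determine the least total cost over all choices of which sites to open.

For any fixed open set, each client site goes to its cheapest open site; total = fixed + service.
{C, D, E}: P→C 80, Q→E 30, R→E 44, S→D 80, T→E 21. Service 255; fixed 50; total 305.
{A, C, D, E}: P→C 80, Q→A 18, R→E 44, S→D 80, T→A 14. Service 236; fixed 73; total 309.
{B, C, D, E}: P→C 80, Q→E 30, R→E 44, S→D 80, T→E 21. Service 255; fixed 65; total 320.
{A, B, C, D, E}: service 236 + fixed 88 = 324
No other subset beats 305.

Minimum total cost: 305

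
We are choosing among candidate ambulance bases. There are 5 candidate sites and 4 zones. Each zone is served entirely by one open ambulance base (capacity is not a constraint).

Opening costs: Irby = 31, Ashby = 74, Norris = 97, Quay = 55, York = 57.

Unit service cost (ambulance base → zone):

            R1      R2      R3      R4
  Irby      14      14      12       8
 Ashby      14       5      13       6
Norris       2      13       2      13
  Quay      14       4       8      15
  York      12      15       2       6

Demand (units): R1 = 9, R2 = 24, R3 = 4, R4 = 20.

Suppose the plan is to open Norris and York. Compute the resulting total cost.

Total cost: 612

Each zone is assigned to its cheapest site among the open ones.
{Norris, York}: R1→Norris 2·9=18, R2→Norris 13·24=312, R3→Norris 2·4=8, R4→York 6·20=120. Service 458; fixed 154; total 612.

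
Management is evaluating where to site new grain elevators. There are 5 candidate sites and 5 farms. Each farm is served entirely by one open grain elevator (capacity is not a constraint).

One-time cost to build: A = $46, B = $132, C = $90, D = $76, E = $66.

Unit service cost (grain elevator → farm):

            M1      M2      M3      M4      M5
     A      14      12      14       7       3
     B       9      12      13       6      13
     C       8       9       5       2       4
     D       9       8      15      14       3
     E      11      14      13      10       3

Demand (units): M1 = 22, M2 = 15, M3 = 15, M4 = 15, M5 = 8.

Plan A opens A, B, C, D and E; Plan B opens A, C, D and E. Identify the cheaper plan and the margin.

Plan A: {A, B, C, D, E}: M1→C 8·22=176, M2→D 8·15=120, M3→C 5·15=75, M4→C 2·15=30, M5→A 3·8=24. Service 425; fixed 410; total 835.
Plan B: {A, C, D, E}: M1→C 8·22=176, M2→D 8·15=120, M3→C 5·15=75, M4→C 2·15=30, M5→A 3·8=24. Service 425; fixed 278; total 703.
Difference: |835 − 703| = 132.

Plan B is cheaper by 132.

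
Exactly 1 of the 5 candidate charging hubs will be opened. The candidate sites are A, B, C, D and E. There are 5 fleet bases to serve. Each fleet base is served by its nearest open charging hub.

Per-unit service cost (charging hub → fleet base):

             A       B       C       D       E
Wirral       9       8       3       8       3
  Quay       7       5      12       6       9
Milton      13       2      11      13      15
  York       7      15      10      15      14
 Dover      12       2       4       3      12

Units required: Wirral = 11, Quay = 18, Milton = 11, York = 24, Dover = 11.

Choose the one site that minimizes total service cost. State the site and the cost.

Choose B only; total service cost 582.

With exactly 1 open, each fleet base uses its cheapest among the chosen.
{B}: Wirral→B 8·11=88, Quay→B 5·18=90, Milton→B 2·11=22, York→B 15·24=360, Dover→B 2·11=22. Service cost 582.
{C}: service cost 654
{A}: service cost 668
Among all 5 size-1 choices, {B} is lowest.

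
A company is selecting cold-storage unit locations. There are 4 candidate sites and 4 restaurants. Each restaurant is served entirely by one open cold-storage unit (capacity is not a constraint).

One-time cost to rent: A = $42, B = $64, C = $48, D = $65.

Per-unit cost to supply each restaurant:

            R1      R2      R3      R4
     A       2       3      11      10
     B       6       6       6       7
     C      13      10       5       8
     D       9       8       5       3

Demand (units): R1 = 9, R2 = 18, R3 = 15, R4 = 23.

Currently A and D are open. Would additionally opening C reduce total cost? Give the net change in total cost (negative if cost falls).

Current service cost with {A, D}: 216.
Adding C: each restaurant re-picks its cheapest; new service cost 216, saving 0.
Extra fixed cost: 48. Net change = 48 − 0 = 48.
(Totals: 323 → 371.)

No — net change +48 (cost rises by 48).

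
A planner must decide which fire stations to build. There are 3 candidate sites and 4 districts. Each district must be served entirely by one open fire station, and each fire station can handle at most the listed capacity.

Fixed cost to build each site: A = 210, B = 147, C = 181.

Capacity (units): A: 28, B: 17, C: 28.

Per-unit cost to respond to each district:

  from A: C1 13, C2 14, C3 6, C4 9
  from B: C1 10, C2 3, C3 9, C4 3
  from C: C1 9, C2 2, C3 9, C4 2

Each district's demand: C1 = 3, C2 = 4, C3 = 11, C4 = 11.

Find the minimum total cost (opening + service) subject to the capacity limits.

Minimum total cost: 484

Open {B, C}: C1→C 9·3=27, C2→C 2·4=8, C3→B 9·11=99, C4→C 2·11=22.
Loads: B carries 11/17, C carries 18/28. Service 156; fixed 328; total 484.
Next best feasible plan costs 487.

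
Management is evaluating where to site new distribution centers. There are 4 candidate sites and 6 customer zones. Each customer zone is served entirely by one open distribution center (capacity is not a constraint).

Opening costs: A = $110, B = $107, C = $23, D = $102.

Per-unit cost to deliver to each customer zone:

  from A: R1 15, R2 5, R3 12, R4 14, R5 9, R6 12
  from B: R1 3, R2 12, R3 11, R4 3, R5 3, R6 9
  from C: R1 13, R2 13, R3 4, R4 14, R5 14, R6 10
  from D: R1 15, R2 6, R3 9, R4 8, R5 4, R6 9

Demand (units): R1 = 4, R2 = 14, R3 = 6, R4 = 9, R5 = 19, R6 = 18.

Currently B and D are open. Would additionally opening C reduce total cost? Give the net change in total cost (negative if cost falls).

Yes — net change −7 (cost falls by 7).

Current service cost with {B, D}: 396.
Adding C: each customer zone re-picks its cheapest; new service cost 366, saving 30.
Extra fixed cost: 23. Net change = 23 − 30 = -7.
(Totals: 605 → 598.)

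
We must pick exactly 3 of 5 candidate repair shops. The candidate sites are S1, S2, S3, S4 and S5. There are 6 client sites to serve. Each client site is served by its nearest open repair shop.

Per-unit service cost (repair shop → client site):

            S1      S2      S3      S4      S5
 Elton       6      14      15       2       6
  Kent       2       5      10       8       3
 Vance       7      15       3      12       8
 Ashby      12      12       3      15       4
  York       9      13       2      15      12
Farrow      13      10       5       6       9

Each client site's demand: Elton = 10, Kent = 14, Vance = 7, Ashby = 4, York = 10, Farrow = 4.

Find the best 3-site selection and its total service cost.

With exactly 3 open, each client site uses its cheapest among the chosen.
{S1, S3, S4}: Elton→S4 2·10=20, Kent→S1 2·14=28, Vance→S3 3·7=21, Ashby→S3 3·4=12, York→S3 2·10=20, Farrow→S3 5·4=20. Service cost 121.
{S3, S4, S5}: service cost 135
{S1, S2, S3}: service cost 161
Among all 10 size-3 choices, {S1, S3, S4} is lowest.

Choose S1, S3 and S4; total service cost 121.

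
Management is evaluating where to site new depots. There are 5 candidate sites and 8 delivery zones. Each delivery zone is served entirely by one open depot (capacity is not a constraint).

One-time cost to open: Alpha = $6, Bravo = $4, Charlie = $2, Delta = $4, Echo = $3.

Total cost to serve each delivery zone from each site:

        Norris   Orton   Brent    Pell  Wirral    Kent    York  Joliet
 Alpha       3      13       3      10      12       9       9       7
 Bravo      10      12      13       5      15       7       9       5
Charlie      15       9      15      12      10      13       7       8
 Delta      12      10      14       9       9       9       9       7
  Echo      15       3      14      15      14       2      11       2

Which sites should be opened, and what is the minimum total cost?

For any fixed open set, each delivery zone goes to its cheapest open site; total = fixed + service.
{Alpha, Bravo, Charlie, Echo}: Norris→Alpha 3, Orton→Echo 3, Brent→Alpha 3, Pell→Bravo 5, Wirral→Charlie 10, Kent→Echo 2, York→Charlie 7, Joliet→Echo 2. Service 35; fixed 15; total 50.
{Alpha, Charlie, Echo}: Norris→Alpha 3, Orton→Echo 3, Brent→Alpha 3, Pell→Alpha 10, Wirral→Charlie 10, Kent→Echo 2, York→Charlie 7, Joliet→Echo 2. Service 40; fixed 11; total 51.
{Alpha, Bravo, Echo}: service 39 + fixed 13 = 52
{Alpha, Bravo, Charlie, Delta, Echo}: service 34 + fixed 19 = 53
No other subset beats 50.

Open Alpha, Bravo, Charlie and Echo; minimum total cost 50.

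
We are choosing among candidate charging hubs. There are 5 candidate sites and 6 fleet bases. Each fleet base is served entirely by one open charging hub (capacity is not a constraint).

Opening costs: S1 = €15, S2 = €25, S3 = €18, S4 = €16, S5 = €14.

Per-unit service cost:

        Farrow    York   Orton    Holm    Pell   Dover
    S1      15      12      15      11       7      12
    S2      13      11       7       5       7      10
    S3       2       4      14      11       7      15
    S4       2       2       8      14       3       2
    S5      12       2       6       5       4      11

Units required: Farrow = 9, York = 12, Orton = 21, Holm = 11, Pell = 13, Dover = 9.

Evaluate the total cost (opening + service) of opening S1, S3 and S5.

Each fleet base is assigned to its cheapest site among the open ones.
{S1, S3, S5}: Farrow→S3 2·9=18, York→S5 2·12=24, Orton→S5 6·21=126, Holm→S5 5·11=55, Pell→S5 4·13=52, Dover→S5 11·9=99. Service 374; fixed 47; total 421.

Total cost: 421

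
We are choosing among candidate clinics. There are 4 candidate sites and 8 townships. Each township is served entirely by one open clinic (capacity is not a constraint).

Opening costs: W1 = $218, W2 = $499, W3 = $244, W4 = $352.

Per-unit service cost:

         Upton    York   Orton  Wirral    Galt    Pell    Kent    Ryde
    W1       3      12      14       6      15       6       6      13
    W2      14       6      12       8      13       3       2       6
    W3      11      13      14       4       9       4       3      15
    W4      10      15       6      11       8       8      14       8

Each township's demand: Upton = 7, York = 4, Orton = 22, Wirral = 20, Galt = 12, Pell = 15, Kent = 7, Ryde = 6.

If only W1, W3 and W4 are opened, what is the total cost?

Each township is assigned to its cheapest site among the open ones.
{W1, W3, W4}: Upton→W1 3·7=21, York→W1 12·4=48, Orton→W4 6·22=132, Wirral→W3 4·20=80, Galt→W4 8·12=96, Pell→W3 4·15=60, Kent→W3 3·7=21, Ryde→W4 8·6=48. Service 506; fixed 814; total 1320.

Total cost: 1320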